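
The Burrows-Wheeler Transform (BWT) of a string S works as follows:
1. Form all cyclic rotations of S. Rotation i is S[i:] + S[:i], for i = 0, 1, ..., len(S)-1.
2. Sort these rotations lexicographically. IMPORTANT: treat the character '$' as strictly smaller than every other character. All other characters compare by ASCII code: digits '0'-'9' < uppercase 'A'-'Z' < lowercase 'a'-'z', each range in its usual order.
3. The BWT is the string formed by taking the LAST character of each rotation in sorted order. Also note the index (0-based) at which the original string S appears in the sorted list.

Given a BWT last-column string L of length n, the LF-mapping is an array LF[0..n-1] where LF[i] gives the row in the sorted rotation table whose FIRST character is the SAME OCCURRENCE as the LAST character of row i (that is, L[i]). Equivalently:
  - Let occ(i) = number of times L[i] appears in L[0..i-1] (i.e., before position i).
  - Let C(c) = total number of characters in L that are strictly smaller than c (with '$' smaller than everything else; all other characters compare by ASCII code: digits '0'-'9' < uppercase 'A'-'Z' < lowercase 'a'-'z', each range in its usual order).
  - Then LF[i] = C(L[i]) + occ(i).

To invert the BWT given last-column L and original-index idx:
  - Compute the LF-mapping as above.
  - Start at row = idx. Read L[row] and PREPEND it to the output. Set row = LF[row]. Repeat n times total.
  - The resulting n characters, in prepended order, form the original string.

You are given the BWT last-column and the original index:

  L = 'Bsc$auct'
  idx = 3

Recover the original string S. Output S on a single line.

Answer: cactusB$

Derivation:
LF mapping: 1 5 3 0 2 7 4 6
Walk LF starting at row 3, prepending L[row]:
  step 1: row=3, L[3]='$', prepend. Next row=LF[3]=0
  step 2: row=0, L[0]='B', prepend. Next row=LF[0]=1
  step 3: row=1, L[1]='s', prepend. Next row=LF[1]=5
  step 4: row=5, L[5]='u', prepend. Next row=LF[5]=7
  step 5: row=7, L[7]='t', prepend. Next row=LF[7]=6
  step 6: row=6, L[6]='c', prepend. Next row=LF[6]=4
  step 7: row=4, L[4]='a', prepend. Next row=LF[4]=2
  step 8: row=2, L[2]='c', prepend. Next row=LF[2]=3
Reversed output: cactusB$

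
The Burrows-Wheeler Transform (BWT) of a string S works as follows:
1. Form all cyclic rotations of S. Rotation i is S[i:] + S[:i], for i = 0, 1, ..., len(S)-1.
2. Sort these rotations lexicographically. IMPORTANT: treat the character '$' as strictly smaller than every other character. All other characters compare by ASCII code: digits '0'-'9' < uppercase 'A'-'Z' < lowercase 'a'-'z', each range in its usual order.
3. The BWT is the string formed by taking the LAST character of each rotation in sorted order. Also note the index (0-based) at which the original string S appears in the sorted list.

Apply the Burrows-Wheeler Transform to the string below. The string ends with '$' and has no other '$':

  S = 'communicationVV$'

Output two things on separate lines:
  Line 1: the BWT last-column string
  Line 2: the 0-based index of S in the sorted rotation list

All 16 rotations (rotation i = S[i:]+S[:i]):
  rot[0] = communicationVV$
  rot[1] = ommunicationVV$c
  rot[2] = mmunicationVV$co
  rot[3] = municationVV$com
  rot[4] = unicationVV$comm
  rot[5] = nicationVV$commu
  rot[6] = icationVV$commun
  rot[7] = cationVV$communi
  rot[8] = ationVV$communic
  rot[9] = tionVV$communica
  rot[10] = ionVV$communicat
  rot[11] = onVV$communicati
  rot[12] = nVV$communicatio
  rot[13] = VV$communication
  rot[14] = V$communicationV
  rot[15] = $communicationVV
Sorted (with $ < everything):
  sorted[0] = $communicationVV  (last char: 'V')
  sorted[1] = V$communicationV  (last char: 'V')
  sorted[2] = VV$communication  (last char: 'n')
  sorted[3] = ationVV$communic  (last char: 'c')
  sorted[4] = cationVV$communi  (last char: 'i')
  sorted[5] = communicationVV$  (last char: '$')
  sorted[6] = icationVV$commun  (last char: 'n')
  sorted[7] = ionVV$communicat  (last char: 't')
  sorted[8] = mmunicationVV$co  (last char: 'o')
  sorted[9] = municationVV$com  (last char: 'm')
  sorted[10] = nVV$communicatio  (last char: 'o')
  sorted[11] = nicationVV$commu  (last char: 'u')
  sorted[12] = ommunicationVV$c  (last char: 'c')
  sorted[13] = onVV$communicati  (last char: 'i')
  sorted[14] = tionVV$communica  (last char: 'a')
  sorted[15] = unicationVV$comm  (last char: 'm')
Last column: VVnci$ntomouciam
Original string S is at sorted index 5

Answer: VVnci$ntomouciam
5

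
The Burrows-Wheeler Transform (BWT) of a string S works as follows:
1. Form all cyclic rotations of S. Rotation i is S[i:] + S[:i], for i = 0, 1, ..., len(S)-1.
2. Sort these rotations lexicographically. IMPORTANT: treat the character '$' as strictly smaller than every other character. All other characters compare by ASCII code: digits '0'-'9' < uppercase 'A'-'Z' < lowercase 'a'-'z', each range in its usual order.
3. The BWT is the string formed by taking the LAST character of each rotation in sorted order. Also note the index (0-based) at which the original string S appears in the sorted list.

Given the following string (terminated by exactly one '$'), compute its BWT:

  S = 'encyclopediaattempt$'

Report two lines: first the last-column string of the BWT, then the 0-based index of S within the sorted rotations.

Answer: tiaynept$dceelomptac
8

Derivation:
All 20 rotations (rotation i = S[i:]+S[:i]):
  rot[0] = encyclopediaattempt$
  rot[1] = ncyclopediaattempt$e
  rot[2] = cyclopediaattempt$en
  rot[3] = yclopediaattempt$enc
  rot[4] = clopediaattempt$ency
  rot[5] = lopediaattempt$encyc
  rot[6] = opediaattempt$encycl
  rot[7] = pediaattempt$encyclo
  rot[8] = ediaattempt$encyclop
  rot[9] = diaattempt$encyclope
  rot[10] = iaattempt$encycloped
  rot[11] = aattempt$encyclopedi
  rot[12] = attempt$encyclopedia
  rot[13] = ttempt$encyclopediaa
  rot[14] = tempt$encyclopediaat
  rot[15] = empt$encyclopediaatt
  rot[16] = mpt$encyclopediaatte
  rot[17] = pt$encyclopediaattem
  rot[18] = t$encyclopediaattemp
  rot[19] = $encyclopediaattempt
Sorted (with $ < everything):
  sorted[0] = $encyclopediaattempt  (last char: 't')
  sorted[1] = aattempt$encyclopedi  (last char: 'i')
  sorted[2] = attempt$encyclopedia  (last char: 'a')
  sorted[3] = clopediaattempt$ency  (last char: 'y')
  sorted[4] = cyclopediaattempt$en  (last char: 'n')
  sorted[5] = diaattempt$encyclope  (last char: 'e')
  sorted[6] = ediaattempt$encyclop  (last char: 'p')
  sorted[7] = empt$encyclopediaatt  (last char: 't')
  sorted[8] = encyclopediaattempt$  (last char: '$')
  sorted[9] = iaattempt$encycloped  (last char: 'd')
  sorted[10] = lopediaattempt$encyc  (last char: 'c')
  sorted[11] = mpt$encyclopediaatte  (last char: 'e')
  sorted[12] = ncyclopediaattempt$e  (last char: 'e')
  sorted[13] = opediaattempt$encycl  (last char: 'l')
  sorted[14] = pediaattempt$encyclo  (last char: 'o')
  sorted[15] = pt$encyclopediaattem  (last char: 'm')
  sorted[16] = t$encyclopediaattemp  (last char: 'p')
  sorted[17] = tempt$encyclopediaat  (last char: 't')
  sorted[18] = ttempt$encyclopediaa  (last char: 'a')
  sorted[19] = yclopediaattempt$enc  (last char: 'c')
Last column: tiaynept$dceelomptac
Original string S is at sorted index 8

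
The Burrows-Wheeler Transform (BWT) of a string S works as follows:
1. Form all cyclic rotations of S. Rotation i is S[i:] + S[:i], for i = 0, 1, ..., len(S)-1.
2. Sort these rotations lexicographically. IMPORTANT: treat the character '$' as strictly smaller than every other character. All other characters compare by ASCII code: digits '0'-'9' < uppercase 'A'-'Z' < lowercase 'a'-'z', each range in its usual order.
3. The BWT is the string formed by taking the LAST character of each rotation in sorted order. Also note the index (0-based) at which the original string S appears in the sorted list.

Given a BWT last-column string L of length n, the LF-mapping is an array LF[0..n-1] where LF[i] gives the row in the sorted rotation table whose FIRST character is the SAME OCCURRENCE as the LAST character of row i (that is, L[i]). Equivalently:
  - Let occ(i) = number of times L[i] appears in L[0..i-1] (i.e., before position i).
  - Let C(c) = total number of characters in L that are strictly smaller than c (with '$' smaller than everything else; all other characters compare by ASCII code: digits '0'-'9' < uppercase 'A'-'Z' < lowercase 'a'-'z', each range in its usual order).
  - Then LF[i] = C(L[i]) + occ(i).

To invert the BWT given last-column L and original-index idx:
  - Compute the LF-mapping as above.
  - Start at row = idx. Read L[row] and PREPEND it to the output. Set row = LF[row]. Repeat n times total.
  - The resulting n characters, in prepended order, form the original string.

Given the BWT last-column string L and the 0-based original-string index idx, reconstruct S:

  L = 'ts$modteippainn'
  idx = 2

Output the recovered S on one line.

LF mapping: 13 12 0 6 9 2 14 3 4 10 11 1 5 7 8
Walk LF starting at row 2, prepending L[row]:
  step 1: row=2, L[2]='$', prepend. Next row=LF[2]=0
  step 2: row=0, L[0]='t', prepend. Next row=LF[0]=13
  step 3: row=13, L[13]='n', prepend. Next row=LF[13]=7
  step 4: row=7, L[7]='e', prepend. Next row=LF[7]=3
  step 5: row=3, L[3]='m', prepend. Next row=LF[3]=6
  step 6: row=6, L[6]='t', prepend. Next row=LF[6]=14
  step 7: row=14, L[14]='n', prepend. Next row=LF[14]=8
  step 8: row=8, L[8]='i', prepend. Next row=LF[8]=4
  step 9: row=4, L[4]='o', prepend. Next row=LF[4]=9
  step 10: row=9, L[9]='p', prepend. Next row=LF[9]=10
  step 11: row=10, L[10]='p', prepend. Next row=LF[10]=11
  step 12: row=11, L[11]='a', prepend. Next row=LF[11]=1
  step 13: row=1, L[1]='s', prepend. Next row=LF[1]=12
  step 14: row=12, L[12]='i', prepend. Next row=LF[12]=5
  step 15: row=5, L[5]='d', prepend. Next row=LF[5]=2
Reversed output: disappointment$

Answer: disappointment$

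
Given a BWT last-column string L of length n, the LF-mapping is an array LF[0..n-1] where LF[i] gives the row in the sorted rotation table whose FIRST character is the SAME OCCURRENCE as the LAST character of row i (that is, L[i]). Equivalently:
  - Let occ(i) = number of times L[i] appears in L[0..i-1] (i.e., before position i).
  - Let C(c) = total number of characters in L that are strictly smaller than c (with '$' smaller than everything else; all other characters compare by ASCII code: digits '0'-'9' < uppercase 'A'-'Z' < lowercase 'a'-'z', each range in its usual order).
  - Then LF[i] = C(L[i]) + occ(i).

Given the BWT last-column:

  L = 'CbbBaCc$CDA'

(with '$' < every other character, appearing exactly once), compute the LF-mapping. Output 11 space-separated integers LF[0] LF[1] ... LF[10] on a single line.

Answer: 3 8 9 2 7 4 10 0 5 6 1

Derivation:
Char counts: '$':1, 'A':1, 'B':1, 'C':3, 'D':1, 'a':1, 'b':2, 'c':1
C (first-col start): C('$')=0, C('A')=1, C('B')=2, C('C')=3, C('D')=6, C('a')=7, C('b')=8, C('c')=10
L[0]='C': occ=0, LF[0]=C('C')+0=3+0=3
L[1]='b': occ=0, LF[1]=C('b')+0=8+0=8
L[2]='b': occ=1, LF[2]=C('b')+1=8+1=9
L[3]='B': occ=0, LF[3]=C('B')+0=2+0=2
L[4]='a': occ=0, LF[4]=C('a')+0=7+0=7
L[5]='C': occ=1, LF[5]=C('C')+1=3+1=4
L[6]='c': occ=0, LF[6]=C('c')+0=10+0=10
L[7]='$': occ=0, LF[7]=C('$')+0=0+0=0
L[8]='C': occ=2, LF[8]=C('C')+2=3+2=5
L[9]='D': occ=0, LF[9]=C('D')+0=6+0=6
L[10]='A': occ=0, LF[10]=C('A')+0=1+0=1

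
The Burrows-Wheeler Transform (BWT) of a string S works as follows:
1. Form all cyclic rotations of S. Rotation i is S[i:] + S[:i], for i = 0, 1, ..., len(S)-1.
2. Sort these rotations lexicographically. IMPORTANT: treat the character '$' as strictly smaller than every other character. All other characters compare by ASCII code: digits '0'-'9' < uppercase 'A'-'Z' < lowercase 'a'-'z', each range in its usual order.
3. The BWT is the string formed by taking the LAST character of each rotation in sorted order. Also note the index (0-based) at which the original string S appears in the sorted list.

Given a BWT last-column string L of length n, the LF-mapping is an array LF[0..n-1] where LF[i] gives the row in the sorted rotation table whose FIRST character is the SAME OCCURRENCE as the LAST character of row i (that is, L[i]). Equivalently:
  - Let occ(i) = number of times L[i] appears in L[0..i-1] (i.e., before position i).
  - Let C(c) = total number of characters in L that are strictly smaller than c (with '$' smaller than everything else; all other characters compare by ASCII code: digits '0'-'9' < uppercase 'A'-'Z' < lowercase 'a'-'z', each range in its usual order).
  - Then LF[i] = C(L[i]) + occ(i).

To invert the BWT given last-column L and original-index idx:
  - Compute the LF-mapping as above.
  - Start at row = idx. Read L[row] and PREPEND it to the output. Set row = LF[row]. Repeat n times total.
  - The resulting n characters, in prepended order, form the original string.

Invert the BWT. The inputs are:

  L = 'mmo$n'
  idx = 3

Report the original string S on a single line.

LF mapping: 1 2 4 0 3
Walk LF starting at row 3, prepending L[row]:
  step 1: row=3, L[3]='$', prepend. Next row=LF[3]=0
  step 2: row=0, L[0]='m', prepend. Next row=LF[0]=1
  step 3: row=1, L[1]='m', prepend. Next row=LF[1]=2
  step 4: row=2, L[2]='o', prepend. Next row=LF[2]=4
  step 5: row=4, L[4]='n', prepend. Next row=LF[4]=3
Reversed output: nomm$

Answer: nomm$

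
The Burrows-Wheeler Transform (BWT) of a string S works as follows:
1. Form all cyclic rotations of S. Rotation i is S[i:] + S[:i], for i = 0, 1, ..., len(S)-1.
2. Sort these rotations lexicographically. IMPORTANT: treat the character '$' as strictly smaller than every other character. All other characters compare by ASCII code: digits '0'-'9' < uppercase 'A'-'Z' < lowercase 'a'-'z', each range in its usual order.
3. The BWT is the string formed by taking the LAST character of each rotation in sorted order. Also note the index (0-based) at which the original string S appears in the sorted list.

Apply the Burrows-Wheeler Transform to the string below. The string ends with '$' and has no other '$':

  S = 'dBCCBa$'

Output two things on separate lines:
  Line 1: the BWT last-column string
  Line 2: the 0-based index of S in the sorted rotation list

All 7 rotations (rotation i = S[i:]+S[:i]):
  rot[0] = dBCCBa$
  rot[1] = BCCBa$d
  rot[2] = CCBa$dB
  rot[3] = CBa$dBC
  rot[4] = Ba$dBCC
  rot[5] = a$dBCCB
  rot[6] = $dBCCBa
Sorted (with $ < everything):
  sorted[0] = $dBCCBa  (last char: 'a')
  sorted[1] = BCCBa$d  (last char: 'd')
  sorted[2] = Ba$dBCC  (last char: 'C')
  sorted[3] = CBa$dBC  (last char: 'C')
  sorted[4] = CCBa$dB  (last char: 'B')
  sorted[5] = a$dBCCB  (last char: 'B')
  sorted[6] = dBCCBa$  (last char: '$')
Last column: adCCBB$
Original string S is at sorted index 6

Answer: adCCBB$
6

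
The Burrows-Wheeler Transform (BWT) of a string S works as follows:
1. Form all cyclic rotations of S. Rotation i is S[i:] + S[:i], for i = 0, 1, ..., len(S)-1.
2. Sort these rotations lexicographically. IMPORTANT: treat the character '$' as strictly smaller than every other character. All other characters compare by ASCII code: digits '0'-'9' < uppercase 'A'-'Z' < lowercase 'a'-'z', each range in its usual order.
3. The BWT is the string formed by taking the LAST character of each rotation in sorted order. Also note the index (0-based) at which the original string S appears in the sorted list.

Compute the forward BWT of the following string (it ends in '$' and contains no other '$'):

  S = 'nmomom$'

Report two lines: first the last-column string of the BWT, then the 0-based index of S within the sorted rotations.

All 7 rotations (rotation i = S[i:]+S[:i]):
  rot[0] = nmomom$
  rot[1] = momom$n
  rot[2] = omom$nm
  rot[3] = mom$nmo
  rot[4] = om$nmom
  rot[5] = m$nmomo
  rot[6] = $nmomom
Sorted (with $ < everything):
  sorted[0] = $nmomom  (last char: 'm')
  sorted[1] = m$nmomo  (last char: 'o')
  sorted[2] = mom$nmo  (last char: 'o')
  sorted[3] = momom$n  (last char: 'n')
  sorted[4] = nmomom$  (last char: '$')
  sorted[5] = om$nmom  (last char: 'm')
  sorted[6] = omom$nm  (last char: 'm')
Last column: moon$mm
Original string S is at sorted index 4

Answer: moon$mm
4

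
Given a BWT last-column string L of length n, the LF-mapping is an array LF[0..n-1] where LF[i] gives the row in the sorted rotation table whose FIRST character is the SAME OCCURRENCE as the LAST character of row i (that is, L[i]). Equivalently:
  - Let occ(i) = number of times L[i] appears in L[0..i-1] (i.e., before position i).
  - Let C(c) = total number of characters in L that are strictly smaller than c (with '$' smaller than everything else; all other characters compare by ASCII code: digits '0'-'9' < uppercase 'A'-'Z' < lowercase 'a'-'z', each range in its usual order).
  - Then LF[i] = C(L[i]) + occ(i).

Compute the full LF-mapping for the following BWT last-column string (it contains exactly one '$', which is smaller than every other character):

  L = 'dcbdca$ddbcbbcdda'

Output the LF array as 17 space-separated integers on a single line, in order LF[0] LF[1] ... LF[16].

Answer: 11 7 3 12 8 1 0 13 14 4 9 5 6 10 15 16 2

Derivation:
Char counts: '$':1, 'a':2, 'b':4, 'c':4, 'd':6
C (first-col start): C('$')=0, C('a')=1, C('b')=3, C('c')=7, C('d')=11
L[0]='d': occ=0, LF[0]=C('d')+0=11+0=11
L[1]='c': occ=0, LF[1]=C('c')+0=7+0=7
L[2]='b': occ=0, LF[2]=C('b')+0=3+0=3
L[3]='d': occ=1, LF[3]=C('d')+1=11+1=12
L[4]='c': occ=1, LF[4]=C('c')+1=7+1=8
L[5]='a': occ=0, LF[5]=C('a')+0=1+0=1
L[6]='$': occ=0, LF[6]=C('$')+0=0+0=0
L[7]='d': occ=2, LF[7]=C('d')+2=11+2=13
L[8]='d': occ=3, LF[8]=C('d')+3=11+3=14
L[9]='b': occ=1, LF[9]=C('b')+1=3+1=4
L[10]='c': occ=2, LF[10]=C('c')+2=7+2=9
L[11]='b': occ=2, LF[11]=C('b')+2=3+2=5
L[12]='b': occ=3, LF[12]=C('b')+3=3+3=6
L[13]='c': occ=3, LF[13]=C('c')+3=7+3=10
L[14]='d': occ=4, LF[14]=C('d')+4=11+4=15
L[15]='d': occ=5, LF[15]=C('d')+5=11+5=16
L[16]='a': occ=1, LF[16]=C('a')+1=1+1=2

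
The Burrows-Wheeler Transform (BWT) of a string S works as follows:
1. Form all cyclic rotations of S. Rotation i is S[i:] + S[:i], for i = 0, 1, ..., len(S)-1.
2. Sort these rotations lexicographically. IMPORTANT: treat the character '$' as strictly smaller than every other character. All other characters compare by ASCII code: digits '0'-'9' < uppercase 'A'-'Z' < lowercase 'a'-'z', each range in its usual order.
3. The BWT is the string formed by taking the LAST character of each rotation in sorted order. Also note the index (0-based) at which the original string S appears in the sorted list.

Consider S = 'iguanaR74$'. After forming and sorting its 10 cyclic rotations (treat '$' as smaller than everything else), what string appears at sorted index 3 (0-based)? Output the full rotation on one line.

Answer: R74$iguana

Derivation:
All 10 rotations (rotation i = S[i:]+S[:i]):
  rot[0] = iguanaR74$
  rot[1] = guanaR74$i
  rot[2] = uanaR74$ig
  rot[3] = anaR74$igu
  rot[4] = naR74$igua
  rot[5] = aR74$iguan
  rot[6] = R74$iguana
  rot[7] = 74$iguanaR
  rot[8] = 4$iguanaR7
  rot[9] = $iguanaR74
Sorted (with $ < everything):
  sorted[0] = $iguanaR74
  sorted[1] = 4$iguanaR7
  sorted[2] = 74$iguanaR
  sorted[3] = R74$iguana
  sorted[4] = aR74$iguan
  sorted[5] = anaR74$igu
  sorted[6] = guanaR74$i
  sorted[7] = iguanaR74$
  sorted[8] = naR74$igua
  sorted[9] = uanaR74$ig
sorted[3] = R74$iguana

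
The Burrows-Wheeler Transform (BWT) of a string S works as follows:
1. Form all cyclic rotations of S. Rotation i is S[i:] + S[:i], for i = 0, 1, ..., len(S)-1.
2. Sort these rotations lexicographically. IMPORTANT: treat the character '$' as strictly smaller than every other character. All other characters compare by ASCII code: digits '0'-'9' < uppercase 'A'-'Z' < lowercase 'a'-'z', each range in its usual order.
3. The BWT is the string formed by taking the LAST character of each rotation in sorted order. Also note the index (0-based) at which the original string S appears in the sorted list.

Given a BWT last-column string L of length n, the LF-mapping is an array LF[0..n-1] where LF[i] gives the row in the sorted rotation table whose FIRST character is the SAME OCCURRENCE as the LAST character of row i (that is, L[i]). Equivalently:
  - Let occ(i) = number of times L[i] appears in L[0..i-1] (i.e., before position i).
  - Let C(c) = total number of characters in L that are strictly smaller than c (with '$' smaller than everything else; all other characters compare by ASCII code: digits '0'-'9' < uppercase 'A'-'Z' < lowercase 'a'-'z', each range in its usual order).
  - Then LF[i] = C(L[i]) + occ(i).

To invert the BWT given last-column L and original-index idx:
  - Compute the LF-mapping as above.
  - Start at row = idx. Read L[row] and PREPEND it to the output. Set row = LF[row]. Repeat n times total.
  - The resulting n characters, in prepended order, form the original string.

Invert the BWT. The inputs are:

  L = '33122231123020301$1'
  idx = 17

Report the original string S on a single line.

Answer: 321022203021131133$

Derivation:
LF mapping: 14 15 4 9 10 11 16 5 6 12 17 1 13 2 18 3 7 0 8
Walk LF starting at row 17, prepending L[row]:
  step 1: row=17, L[17]='$', prepend. Next row=LF[17]=0
  step 2: row=0, L[0]='3', prepend. Next row=LF[0]=14
  step 3: row=14, L[14]='3', prepend. Next row=LF[14]=18
  step 4: row=18, L[18]='1', prepend. Next row=LF[18]=8
  step 5: row=8, L[8]='1', prepend. Next row=LF[8]=6
  step 6: row=6, L[6]='3', prepend. Next row=LF[6]=16
  step 7: row=16, L[16]='1', prepend. Next row=LF[16]=7
  step 8: row=7, L[7]='1', prepend. Next row=LF[7]=5
  step 9: row=5, L[5]='2', prepend. Next row=LF[5]=11
  step 10: row=11, L[11]='0', prepend. Next row=LF[11]=1
  step 11: row=1, L[1]='3', prepend. Next row=LF[1]=15
  step 12: row=15, L[15]='0', prepend. Next row=LF[15]=3
  step 13: row=3, L[3]='2', prepend. Next row=LF[3]=9
  step 14: row=9, L[9]='2', prepend. Next row=LF[9]=12
  step 15: row=12, L[12]='2', prepend. Next row=LF[12]=13
  step 16: row=13, L[13]='0', prepend. Next row=LF[13]=2
  step 17: row=2, L[2]='1', prepend. Next row=LF[2]=4
  step 18: row=4, L[4]='2', prepend. Next row=LF[4]=10
  step 19: row=10, L[10]='3', prepend. Next row=LF[10]=17
Reversed output: 321022203021131133$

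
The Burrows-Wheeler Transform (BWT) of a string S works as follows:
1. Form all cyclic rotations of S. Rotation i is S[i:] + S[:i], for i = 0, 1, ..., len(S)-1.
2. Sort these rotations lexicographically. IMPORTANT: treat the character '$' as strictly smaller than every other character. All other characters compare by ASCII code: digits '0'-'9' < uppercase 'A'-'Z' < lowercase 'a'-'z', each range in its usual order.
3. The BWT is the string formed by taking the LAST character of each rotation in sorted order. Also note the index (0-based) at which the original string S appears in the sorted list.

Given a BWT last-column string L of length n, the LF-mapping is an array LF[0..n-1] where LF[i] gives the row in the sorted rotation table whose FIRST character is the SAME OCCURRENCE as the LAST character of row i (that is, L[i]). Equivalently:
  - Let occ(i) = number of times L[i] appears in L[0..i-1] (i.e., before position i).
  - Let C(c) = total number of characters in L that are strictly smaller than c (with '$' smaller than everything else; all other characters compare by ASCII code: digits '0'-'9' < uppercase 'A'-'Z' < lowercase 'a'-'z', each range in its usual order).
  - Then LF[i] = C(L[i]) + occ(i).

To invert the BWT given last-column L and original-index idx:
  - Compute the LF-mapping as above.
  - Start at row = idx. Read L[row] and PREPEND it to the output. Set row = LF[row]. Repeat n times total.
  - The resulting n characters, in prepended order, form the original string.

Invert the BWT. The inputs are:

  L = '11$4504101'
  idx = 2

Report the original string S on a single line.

Answer: 041510141$

Derivation:
LF mapping: 3 4 0 7 9 1 8 5 2 6
Walk LF starting at row 2, prepending L[row]:
  step 1: row=2, L[2]='$', prepend. Next row=LF[2]=0
  step 2: row=0, L[0]='1', prepend. Next row=LF[0]=3
  step 3: row=3, L[3]='4', prepend. Next row=LF[3]=7
  step 4: row=7, L[7]='1', prepend. Next row=LF[7]=5
  step 5: row=5, L[5]='0', prepend. Next row=LF[5]=1
  step 6: row=1, L[1]='1', prepend. Next row=LF[1]=4
  step 7: row=4, L[4]='5', prepend. Next row=LF[4]=9
  step 8: row=9, L[9]='1', prepend. Next row=LF[9]=6
  step 9: row=6, L[6]='4', prepend. Next row=LF[6]=8
  step 10: row=8, L[8]='0', prepend. Next row=LF[8]=2
Reversed output: 041510141$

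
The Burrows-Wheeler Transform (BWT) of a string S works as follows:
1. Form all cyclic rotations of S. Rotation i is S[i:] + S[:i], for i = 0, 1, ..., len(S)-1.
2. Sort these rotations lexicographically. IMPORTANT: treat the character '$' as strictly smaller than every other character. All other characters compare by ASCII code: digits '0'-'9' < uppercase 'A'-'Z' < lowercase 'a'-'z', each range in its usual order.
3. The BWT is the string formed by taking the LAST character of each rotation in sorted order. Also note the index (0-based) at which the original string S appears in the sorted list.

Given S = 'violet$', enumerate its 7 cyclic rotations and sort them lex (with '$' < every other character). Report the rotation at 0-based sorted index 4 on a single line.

All 7 rotations (rotation i = S[i:]+S[:i]):
  rot[0] = violet$
  rot[1] = iolet$v
  rot[2] = olet$vi
  rot[3] = let$vio
  rot[4] = et$viol
  rot[5] = t$viole
  rot[6] = $violet
Sorted (with $ < everything):
  sorted[0] = $violet
  sorted[1] = et$viol
  sorted[2] = iolet$v
  sorted[3] = let$vio
  sorted[4] = olet$vi
  sorted[5] = t$viole
  sorted[6] = violet$
sorted[4] = olet$vi

Answer: olet$vi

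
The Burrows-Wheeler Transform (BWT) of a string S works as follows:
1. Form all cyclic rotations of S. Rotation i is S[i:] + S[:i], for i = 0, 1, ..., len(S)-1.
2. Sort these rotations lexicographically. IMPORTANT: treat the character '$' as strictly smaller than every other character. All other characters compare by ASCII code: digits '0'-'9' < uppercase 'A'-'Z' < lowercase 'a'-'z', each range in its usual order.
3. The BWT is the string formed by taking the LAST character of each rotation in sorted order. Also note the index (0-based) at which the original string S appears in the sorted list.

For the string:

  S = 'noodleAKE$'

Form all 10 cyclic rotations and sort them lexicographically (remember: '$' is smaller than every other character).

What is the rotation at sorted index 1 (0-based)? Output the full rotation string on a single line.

Answer: AKE$noodle

Derivation:
All 10 rotations (rotation i = S[i:]+S[:i]):
  rot[0] = noodleAKE$
  rot[1] = oodleAKE$n
  rot[2] = odleAKE$no
  rot[3] = dleAKE$noo
  rot[4] = leAKE$nood
  rot[5] = eAKE$noodl
  rot[6] = AKE$noodle
  rot[7] = KE$noodleA
  rot[8] = E$noodleAK
  rot[9] = $noodleAKE
Sorted (with $ < everything):
  sorted[0] = $noodleAKE
  sorted[1] = AKE$noodle
  sorted[2] = E$noodleAK
  sorted[3] = KE$noodleA
  sorted[4] = dleAKE$noo
  sorted[5] = eAKE$noodl
  sorted[6] = leAKE$nood
  sorted[7] = noodleAKE$
  sorted[8] = odleAKE$no
  sorted[9] = oodleAKE$n
sorted[1] = AKE$noodle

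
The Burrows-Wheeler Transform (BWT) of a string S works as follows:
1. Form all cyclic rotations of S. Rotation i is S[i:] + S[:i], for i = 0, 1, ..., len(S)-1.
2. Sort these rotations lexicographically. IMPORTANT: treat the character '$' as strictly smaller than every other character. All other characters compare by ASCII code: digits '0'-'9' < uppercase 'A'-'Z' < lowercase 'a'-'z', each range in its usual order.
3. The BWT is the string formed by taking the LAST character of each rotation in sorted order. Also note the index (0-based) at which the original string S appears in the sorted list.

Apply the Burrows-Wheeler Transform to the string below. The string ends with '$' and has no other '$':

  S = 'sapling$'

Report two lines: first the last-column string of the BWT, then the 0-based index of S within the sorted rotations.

Answer: gsnlpia$
7

Derivation:
All 8 rotations (rotation i = S[i:]+S[:i]):
  rot[0] = sapling$
  rot[1] = apling$s
  rot[2] = pling$sa
  rot[3] = ling$sap
  rot[4] = ing$sapl
  rot[5] = ng$sapli
  rot[6] = g$saplin
  rot[7] = $sapling
Sorted (with $ < everything):
  sorted[0] = $sapling  (last char: 'g')
  sorted[1] = apling$s  (last char: 's')
  sorted[2] = g$saplin  (last char: 'n')
  sorted[3] = ing$sapl  (last char: 'l')
  sorted[4] = ling$sap  (last char: 'p')
  sorted[5] = ng$sapli  (last char: 'i')
  sorted[6] = pling$sa  (last char: 'a')
  sorted[7] = sapling$  (last char: '$')
Last column: gsnlpia$
Original string S is at sorted index 7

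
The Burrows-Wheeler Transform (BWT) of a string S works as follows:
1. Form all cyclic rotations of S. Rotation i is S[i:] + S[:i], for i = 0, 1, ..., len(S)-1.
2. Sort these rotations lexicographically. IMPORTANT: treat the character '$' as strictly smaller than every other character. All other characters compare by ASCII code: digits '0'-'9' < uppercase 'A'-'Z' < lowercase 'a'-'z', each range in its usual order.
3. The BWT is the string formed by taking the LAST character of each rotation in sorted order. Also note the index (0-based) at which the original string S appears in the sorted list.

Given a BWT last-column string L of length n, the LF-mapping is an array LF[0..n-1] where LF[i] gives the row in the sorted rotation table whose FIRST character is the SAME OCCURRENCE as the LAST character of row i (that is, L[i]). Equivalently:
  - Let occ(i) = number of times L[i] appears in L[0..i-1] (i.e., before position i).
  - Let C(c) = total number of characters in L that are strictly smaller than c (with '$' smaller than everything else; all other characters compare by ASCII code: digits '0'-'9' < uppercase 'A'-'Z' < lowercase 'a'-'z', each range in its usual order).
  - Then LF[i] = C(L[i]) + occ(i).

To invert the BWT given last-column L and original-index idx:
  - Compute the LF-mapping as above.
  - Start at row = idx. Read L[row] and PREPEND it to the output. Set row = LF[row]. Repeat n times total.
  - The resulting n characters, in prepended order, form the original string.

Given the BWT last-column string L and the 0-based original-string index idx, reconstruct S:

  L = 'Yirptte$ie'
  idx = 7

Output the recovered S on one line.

Answer: repetitiY$

Derivation:
LF mapping: 1 4 7 6 8 9 2 0 5 3
Walk LF starting at row 7, prepending L[row]:
  step 1: row=7, L[7]='$', prepend. Next row=LF[7]=0
  step 2: row=0, L[0]='Y', prepend. Next row=LF[0]=1
  step 3: row=1, L[1]='i', prepend. Next row=LF[1]=4
  step 4: row=4, L[4]='t', prepend. Next row=LF[4]=8
  step 5: row=8, L[8]='i', prepend. Next row=LF[8]=5
  step 6: row=5, L[5]='t', prepend. Next row=LF[5]=9
  step 7: row=9, L[9]='e', prepend. Next row=LF[9]=3
  step 8: row=3, L[3]='p', prepend. Next row=LF[3]=6
  step 9: row=6, L[6]='e', prepend. Next row=LF[6]=2
  step 10: row=2, L[2]='r', prepend. Next row=LF[2]=7
Reversed output: repetitiY$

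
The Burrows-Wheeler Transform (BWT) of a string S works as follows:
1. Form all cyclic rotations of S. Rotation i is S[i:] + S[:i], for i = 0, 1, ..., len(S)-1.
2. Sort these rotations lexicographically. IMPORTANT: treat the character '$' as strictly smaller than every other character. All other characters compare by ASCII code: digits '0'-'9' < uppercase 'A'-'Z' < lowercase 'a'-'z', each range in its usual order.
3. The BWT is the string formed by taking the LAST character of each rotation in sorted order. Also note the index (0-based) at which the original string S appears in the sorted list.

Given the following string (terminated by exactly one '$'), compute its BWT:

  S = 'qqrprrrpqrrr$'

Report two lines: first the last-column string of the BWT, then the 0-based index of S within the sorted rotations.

All 13 rotations (rotation i = S[i:]+S[:i]):
  rot[0] = qqrprrrpqrrr$
  rot[1] = qrprrrpqrrr$q
  rot[2] = rprrrpqrrr$qq
  rot[3] = prrrpqrrr$qqr
  rot[4] = rrrpqrrr$qqrp
  rot[5] = rrpqrrr$qqrpr
  rot[6] = rpqrrr$qqrprr
  rot[7] = pqrrr$qqrprrr
  rot[8] = qrrr$qqrprrrp
  rot[9] = rrr$qqrprrrpq
  rot[10] = rr$qqrprrrpqr
  rot[11] = r$qqrprrrpqrr
  rot[12] = $qqrprrrpqrrr
Sorted (with $ < everything):
  sorted[0] = $qqrprrrpqrrr  (last char: 'r')
  sorted[1] = pqrrr$qqrprrr  (last char: 'r')
  sorted[2] = prrrpqrrr$qqr  (last char: 'r')
  sorted[3] = qqrprrrpqrrr$  (last char: '$')
  sorted[4] = qrprrrpqrrr$q  (last char: 'q')
  sorted[5] = qrrr$qqrprrrp  (last char: 'p')
  sorted[6] = r$qqrprrrpqrr  (last char: 'r')
  sorted[7] = rpqrrr$qqrprr  (last char: 'r')
  sorted[8] = rprrrpqrrr$qq  (last char: 'q')
  sorted[9] = rr$qqrprrrpqr  (last char: 'r')
  sorted[10] = rrpqrrr$qqrpr  (last char: 'r')
  sorted[11] = rrr$qqrprrrpq  (last char: 'q')
  sorted[12] = rrrpqrrr$qqrp  (last char: 'p')
Last column: rrr$qprrqrrqp
Original string S is at sorted index 3

Answer: rrr$qprrqrrqp
3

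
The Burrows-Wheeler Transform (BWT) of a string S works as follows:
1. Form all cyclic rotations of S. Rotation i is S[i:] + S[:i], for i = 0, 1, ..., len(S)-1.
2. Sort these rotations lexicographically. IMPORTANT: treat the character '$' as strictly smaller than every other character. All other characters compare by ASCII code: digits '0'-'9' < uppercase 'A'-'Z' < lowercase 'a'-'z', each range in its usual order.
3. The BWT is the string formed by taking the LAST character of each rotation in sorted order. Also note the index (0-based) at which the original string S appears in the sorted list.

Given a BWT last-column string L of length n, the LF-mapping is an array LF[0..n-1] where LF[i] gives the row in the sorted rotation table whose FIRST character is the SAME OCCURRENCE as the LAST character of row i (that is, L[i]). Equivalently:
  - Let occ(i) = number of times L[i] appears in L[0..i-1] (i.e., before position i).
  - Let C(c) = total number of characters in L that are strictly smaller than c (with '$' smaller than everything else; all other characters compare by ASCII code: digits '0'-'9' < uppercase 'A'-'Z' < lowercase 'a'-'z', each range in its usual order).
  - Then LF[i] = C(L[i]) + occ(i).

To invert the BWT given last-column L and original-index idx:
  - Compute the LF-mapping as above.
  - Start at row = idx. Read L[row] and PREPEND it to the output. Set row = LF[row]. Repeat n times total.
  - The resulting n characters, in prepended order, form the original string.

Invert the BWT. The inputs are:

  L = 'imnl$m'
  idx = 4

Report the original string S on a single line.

Answer: mnlmi$

Derivation:
LF mapping: 1 3 5 2 0 4
Walk LF starting at row 4, prepending L[row]:
  step 1: row=4, L[4]='$', prepend. Next row=LF[4]=0
  step 2: row=0, L[0]='i', prepend. Next row=LF[0]=1
  step 3: row=1, L[1]='m', prepend. Next row=LF[1]=3
  step 4: row=3, L[3]='l', prepend. Next row=LF[3]=2
  step 5: row=2, L[2]='n', prepend. Next row=LF[2]=5
  step 6: row=5, L[5]='m', prepend. Next row=LF[5]=4
Reversed output: mnlmi$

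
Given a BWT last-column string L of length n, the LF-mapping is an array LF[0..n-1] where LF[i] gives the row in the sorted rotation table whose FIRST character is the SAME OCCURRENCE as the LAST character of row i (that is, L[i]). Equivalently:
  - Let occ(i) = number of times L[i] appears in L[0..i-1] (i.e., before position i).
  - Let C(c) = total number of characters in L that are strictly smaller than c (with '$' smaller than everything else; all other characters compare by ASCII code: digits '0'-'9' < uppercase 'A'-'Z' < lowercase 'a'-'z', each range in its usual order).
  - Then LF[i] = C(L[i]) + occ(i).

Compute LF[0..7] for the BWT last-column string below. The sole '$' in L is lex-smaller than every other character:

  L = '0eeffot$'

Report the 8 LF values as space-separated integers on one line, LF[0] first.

Char counts: '$':1, '0':1, 'e':2, 'f':2, 'o':1, 't':1
C (first-col start): C('$')=0, C('0')=1, C('e')=2, C('f')=4, C('o')=6, C('t')=7
L[0]='0': occ=0, LF[0]=C('0')+0=1+0=1
L[1]='e': occ=0, LF[1]=C('e')+0=2+0=2
L[2]='e': occ=1, LF[2]=C('e')+1=2+1=3
L[3]='f': occ=0, LF[3]=C('f')+0=4+0=4
L[4]='f': occ=1, LF[4]=C('f')+1=4+1=5
L[5]='o': occ=0, LF[5]=C('o')+0=6+0=6
L[6]='t': occ=0, LF[6]=C('t')+0=7+0=7
L[7]='$': occ=0, LF[7]=C('$')+0=0+0=0

Answer: 1 2 3 4 5 6 7 0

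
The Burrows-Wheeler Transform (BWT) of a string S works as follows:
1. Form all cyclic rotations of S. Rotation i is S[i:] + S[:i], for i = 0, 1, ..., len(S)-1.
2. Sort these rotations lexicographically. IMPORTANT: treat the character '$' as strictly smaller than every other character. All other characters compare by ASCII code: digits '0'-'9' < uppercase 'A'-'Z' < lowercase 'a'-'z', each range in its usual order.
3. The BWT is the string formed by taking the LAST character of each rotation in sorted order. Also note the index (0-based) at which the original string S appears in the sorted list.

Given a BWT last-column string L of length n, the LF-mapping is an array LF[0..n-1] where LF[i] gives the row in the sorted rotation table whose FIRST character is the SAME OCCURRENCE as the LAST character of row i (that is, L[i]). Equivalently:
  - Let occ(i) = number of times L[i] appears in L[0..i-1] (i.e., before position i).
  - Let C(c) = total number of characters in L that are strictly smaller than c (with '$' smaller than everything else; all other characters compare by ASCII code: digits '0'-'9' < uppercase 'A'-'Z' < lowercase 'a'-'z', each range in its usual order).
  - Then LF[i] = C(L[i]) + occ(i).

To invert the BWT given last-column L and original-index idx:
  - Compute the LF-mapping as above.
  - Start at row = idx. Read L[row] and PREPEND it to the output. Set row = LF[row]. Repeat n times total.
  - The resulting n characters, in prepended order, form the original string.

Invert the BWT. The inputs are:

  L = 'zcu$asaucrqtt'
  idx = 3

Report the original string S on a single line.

Answer: cactusquartz$

Derivation:
LF mapping: 12 3 10 0 1 7 2 11 4 6 5 8 9
Walk LF starting at row 3, prepending L[row]:
  step 1: row=3, L[3]='$', prepend. Next row=LF[3]=0
  step 2: row=0, L[0]='z', prepend. Next row=LF[0]=12
  step 3: row=12, L[12]='t', prepend. Next row=LF[12]=9
  step 4: row=9, L[9]='r', prepend. Next row=LF[9]=6
  step 5: row=6, L[6]='a', prepend. Next row=LF[6]=2
  step 6: row=2, L[2]='u', prepend. Next row=LF[2]=10
  step 7: row=10, L[10]='q', prepend. Next row=LF[10]=5
  step 8: row=5, L[5]='s', prepend. Next row=LF[5]=7
  step 9: row=7, L[7]='u', prepend. Next row=LF[7]=11
  step 10: row=11, L[11]='t', prepend. Next row=LF[11]=8
  step 11: row=8, L[8]='c', prepend. Next row=LF[8]=4
  step 12: row=4, L[4]='a', prepend. Next row=LF[4]=1
  step 13: row=1, L[1]='c', prepend. Next row=LF[1]=3
Reversed output: cactusquartz$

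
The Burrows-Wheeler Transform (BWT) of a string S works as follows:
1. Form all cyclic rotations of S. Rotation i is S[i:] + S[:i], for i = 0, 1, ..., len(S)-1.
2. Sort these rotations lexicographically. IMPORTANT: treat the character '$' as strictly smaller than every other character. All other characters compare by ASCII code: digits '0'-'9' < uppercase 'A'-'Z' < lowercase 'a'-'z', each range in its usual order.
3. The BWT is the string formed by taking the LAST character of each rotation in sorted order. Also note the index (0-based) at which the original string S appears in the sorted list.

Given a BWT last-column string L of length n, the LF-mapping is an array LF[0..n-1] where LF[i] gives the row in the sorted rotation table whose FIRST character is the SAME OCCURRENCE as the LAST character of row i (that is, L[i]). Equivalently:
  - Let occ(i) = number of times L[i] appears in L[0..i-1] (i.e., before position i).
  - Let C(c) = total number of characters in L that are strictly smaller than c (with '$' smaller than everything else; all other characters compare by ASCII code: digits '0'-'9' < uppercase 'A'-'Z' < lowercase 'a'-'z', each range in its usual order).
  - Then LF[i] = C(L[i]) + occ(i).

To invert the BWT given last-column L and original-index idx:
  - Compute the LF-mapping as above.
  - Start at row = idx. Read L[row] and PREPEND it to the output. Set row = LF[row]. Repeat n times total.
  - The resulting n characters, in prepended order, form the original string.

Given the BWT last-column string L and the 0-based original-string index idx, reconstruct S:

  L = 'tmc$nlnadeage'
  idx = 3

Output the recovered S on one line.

LF mapping: 12 9 3 0 10 8 11 1 4 5 2 7 6
Walk LF starting at row 3, prepending L[row]:
  step 1: row=3, L[3]='$', prepend. Next row=LF[3]=0
  step 2: row=0, L[0]='t', prepend. Next row=LF[0]=12
  step 3: row=12, L[12]='e', prepend. Next row=LF[12]=6
  step 4: row=6, L[6]='n', prepend. Next row=LF[6]=11
  step 5: row=11, L[11]='g', prepend. Next row=LF[11]=7
  step 6: row=7, L[7]='a', prepend. Next row=LF[7]=1
  step 7: row=1, L[1]='m', prepend. Next row=LF[1]=9
  step 8: row=9, L[9]='e', prepend. Next row=LF[9]=5
  step 9: row=5, L[5]='l', prepend. Next row=LF[5]=8
  step 10: row=8, L[8]='d', prepend. Next row=LF[8]=4
  step 11: row=4, L[4]='n', prepend. Next row=LF[4]=10
  step 12: row=10, L[10]='a', prepend. Next row=LF[10]=2
  step 13: row=2, L[2]='c', prepend. Next row=LF[2]=3
Reversed output: candlemagnet$

Answer: candlemagnet$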